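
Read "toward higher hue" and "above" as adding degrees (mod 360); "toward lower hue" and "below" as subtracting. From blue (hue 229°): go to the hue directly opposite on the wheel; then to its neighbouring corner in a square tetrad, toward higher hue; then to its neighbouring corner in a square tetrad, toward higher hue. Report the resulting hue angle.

229°

complement +180°: 229 + 180 = 409 → 409 − 360 = 49°
square ↑ +90°: 49 + 90 = 139°
square ↑ +90°: 139 + 90 = 229°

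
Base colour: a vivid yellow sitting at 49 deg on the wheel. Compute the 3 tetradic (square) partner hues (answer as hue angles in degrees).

139°, 229°, 319°

49 + 90 = 139°
49 + 180 = 229°
49 + 270 = 319°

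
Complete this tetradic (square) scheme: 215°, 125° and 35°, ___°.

305°

A square tetradic scheme places four hues every 90°.
The full set through 35° is {35°, 125°, 215°, 305°}.
Given {35°, 125°, 215°}, the missing hue is 305°.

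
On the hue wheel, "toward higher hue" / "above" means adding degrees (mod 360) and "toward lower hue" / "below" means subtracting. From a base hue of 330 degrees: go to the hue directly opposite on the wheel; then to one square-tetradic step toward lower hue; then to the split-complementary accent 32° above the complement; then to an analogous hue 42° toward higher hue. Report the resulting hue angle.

330 + 180 = 510 → 510 − 360 = 150°   (complement)
150 − 90 = 60°   (square ↓)
60 + 212 = 272°   (split-comp 32° ↑)
272 + 42 = 314°   (analog 42° ↑)

314°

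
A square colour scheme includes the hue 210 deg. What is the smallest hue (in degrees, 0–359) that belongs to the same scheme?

30°

A square tetradic scheme places four hues every 90°.
The full set through 210° is {30°, 120°, 210°, 300°}.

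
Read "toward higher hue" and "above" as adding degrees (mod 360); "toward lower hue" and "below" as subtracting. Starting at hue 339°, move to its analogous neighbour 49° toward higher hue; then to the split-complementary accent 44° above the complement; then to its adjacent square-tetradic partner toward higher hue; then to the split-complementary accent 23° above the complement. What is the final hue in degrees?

analog 49° ↑ +49°: 339 + 49 = 388 → 388 − 360 = 28°
split-comp 44° ↑ +224°: 28 + 224 = 252°
square ↑ +90°: 252 + 90 = 342°
split-comp 23° ↑ +203°: 342 + 203 = 545 → 545 − 360 = 185°

185°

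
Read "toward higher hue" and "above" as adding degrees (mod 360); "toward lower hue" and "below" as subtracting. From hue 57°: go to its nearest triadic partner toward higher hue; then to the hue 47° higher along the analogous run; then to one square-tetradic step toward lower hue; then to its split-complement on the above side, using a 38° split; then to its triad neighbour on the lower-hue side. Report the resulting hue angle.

232°

+120° (triadic ↑): 57 + 120 = 177°
+47° (analog 47° ↑): 177 + 47 = 224°
−90° (square ↓): 224 − 90 = 134°
+218° (split-comp 38° ↑): 134 + 218 = 352°
−120° (triadic ↓): 352 − 120 = 232°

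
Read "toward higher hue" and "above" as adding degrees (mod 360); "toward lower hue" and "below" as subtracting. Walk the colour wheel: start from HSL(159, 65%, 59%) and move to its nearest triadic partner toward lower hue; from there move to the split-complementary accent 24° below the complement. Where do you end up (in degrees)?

195°

159 − 120 = 39°   (triadic ↓)
39 + 156 = 195°   (split-comp 24° ↓)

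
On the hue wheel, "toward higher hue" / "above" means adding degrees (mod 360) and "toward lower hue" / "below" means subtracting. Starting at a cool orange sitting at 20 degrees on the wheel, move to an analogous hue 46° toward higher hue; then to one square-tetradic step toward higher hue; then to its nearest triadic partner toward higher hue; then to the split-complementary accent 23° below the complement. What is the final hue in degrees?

73°

analog 46° ↑ +46°: 20 + 46 = 66°
square ↑ +90°: 66 + 90 = 156°
triadic ↑ +120°: 156 + 120 = 276°
split-comp 23° ↓ +157°: 276 + 157 = 433 → 433 − 360 = 73°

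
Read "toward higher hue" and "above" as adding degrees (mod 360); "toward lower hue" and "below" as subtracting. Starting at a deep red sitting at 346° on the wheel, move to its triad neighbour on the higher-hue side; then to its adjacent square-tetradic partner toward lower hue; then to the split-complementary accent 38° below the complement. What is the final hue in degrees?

triadic ↑ +120°: 346 + 120 = 466 → 466 − 360 = 106°
square ↓ −90°: 106 − 90 = 16°
split-comp 38° ↓ +142°: 16 + 142 = 158°

158°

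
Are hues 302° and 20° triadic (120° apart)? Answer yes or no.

Angular distance: |302 − 20| = 282; shorter arc = 360 − 282 = 78°.
Triadic (120° apart) requires 120°.

no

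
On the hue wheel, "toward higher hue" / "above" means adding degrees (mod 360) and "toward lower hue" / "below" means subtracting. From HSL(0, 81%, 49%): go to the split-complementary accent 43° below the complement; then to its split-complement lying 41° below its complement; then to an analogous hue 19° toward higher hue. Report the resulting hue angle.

0 + 137 = 137°   (split-comp 43° ↓)
137 + 139 = 276°   (split-comp 41° ↓)
276 + 19 = 295°   (analog 19° ↑)

295°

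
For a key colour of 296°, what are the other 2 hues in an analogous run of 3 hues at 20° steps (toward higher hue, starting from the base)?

Analogous hues sit every 20° along the wheel.
296 + 20 = 316°
296 + 40 = 336°

316° and 336°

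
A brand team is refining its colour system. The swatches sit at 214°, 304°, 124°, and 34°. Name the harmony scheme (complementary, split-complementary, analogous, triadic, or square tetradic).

square tetradic

Sort the hues: 34°, 124°, 214°, 304°.
Successive gaps around the wheel: 90°, 90°, 90°, 90°.
Four hues every 90° form a square tetradic scheme.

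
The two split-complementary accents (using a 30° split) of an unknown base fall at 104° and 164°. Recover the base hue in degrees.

The accents sit 30° either side of the complement, so the complement is their short-arc midpoint on the wheel.
Short-arc midpoint of 104° and 164°: 134°.
Base is 180° from the complement: 134 − 180 = -46 → -46 + 360 = 314°

314°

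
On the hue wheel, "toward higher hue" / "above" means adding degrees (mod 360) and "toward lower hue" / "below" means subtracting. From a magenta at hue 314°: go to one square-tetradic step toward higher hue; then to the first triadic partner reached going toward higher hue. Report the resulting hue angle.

164°

+90° (square ↑): 314 + 90 = 404 → 404 − 360 = 44°
+120° (triadic ↑): 44 + 120 = 164°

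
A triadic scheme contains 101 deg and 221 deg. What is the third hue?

A triad spaces three hues 120° apart.
The full set is {101°, 221°, 341°}.

341°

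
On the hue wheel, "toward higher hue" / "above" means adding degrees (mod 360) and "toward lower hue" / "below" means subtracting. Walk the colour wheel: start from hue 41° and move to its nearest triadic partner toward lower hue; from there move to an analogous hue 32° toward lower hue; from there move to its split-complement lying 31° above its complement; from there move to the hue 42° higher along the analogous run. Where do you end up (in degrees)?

142°

triadic ↓ −120°: 41 − 120 = -79 → -79 + 360 = 281°
analog 32° ↓ −32°: 281 − 32 = 249°
split-comp 31° ↑ +211°: 249 + 211 = 460 → 460 − 360 = 100°
analog 42° ↑ +42°: 100 + 42 = 142°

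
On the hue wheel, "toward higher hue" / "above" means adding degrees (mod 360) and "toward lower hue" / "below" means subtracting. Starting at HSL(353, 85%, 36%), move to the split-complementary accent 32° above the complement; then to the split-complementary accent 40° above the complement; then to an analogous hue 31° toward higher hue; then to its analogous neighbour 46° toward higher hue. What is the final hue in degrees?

142°

353 + 212 = 565 → 565 − 360 = 205°   (split-comp 32° ↑)
205 + 220 = 425 → 425 − 360 = 65°   (split-comp 40° ↑)
65 + 31 = 96°   (analog 31° ↑)
96 + 46 = 142°   (analog 46° ↑)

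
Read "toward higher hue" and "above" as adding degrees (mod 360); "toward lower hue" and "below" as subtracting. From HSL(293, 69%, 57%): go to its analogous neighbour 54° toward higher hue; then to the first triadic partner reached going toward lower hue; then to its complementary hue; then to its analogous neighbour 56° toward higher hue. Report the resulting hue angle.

+54° (analog 54° ↑): 293 + 54 = 347°
−120° (triadic ↓): 347 − 120 = 227°
+180° (complement): 227 + 180 = 407 → 407 − 360 = 47°
+56° (analog 56° ↑): 47 + 56 = 103°

103°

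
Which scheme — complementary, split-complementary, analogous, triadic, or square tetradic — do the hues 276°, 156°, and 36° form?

triadic

Sort the hues: 36°, 156°, 276°.
Successive gaps around the wheel: 120°, 120°, 120°.
Three hues equally spaced 120° apart form a triad.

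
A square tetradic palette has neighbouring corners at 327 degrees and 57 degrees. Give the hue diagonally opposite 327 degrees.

147°

A square tetradic scheme places four hues 90° apart; opposite corners are 180° apart.
327 + 180 = 507 → 507 − 360 = 147°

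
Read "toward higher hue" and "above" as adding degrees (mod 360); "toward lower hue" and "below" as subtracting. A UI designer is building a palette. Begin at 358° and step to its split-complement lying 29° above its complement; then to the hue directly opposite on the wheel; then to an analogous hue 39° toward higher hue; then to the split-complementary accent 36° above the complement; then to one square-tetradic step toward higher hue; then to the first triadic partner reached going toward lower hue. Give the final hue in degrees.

split-comp 29° ↑ +209°: 358 + 209 = 567 → 567 − 360 = 207°
complement +180°: 207 + 180 = 387 → 387 − 360 = 27°
analog 39° ↑ +39°: 27 + 39 = 66°
split-comp 36° ↑ +216°: 66 + 216 = 282°
square ↑ +90°: 282 + 90 = 372 → 372 − 360 = 12°
triadic ↓ −120°: 12 − 120 = -108 → -108 + 360 = 252°

252°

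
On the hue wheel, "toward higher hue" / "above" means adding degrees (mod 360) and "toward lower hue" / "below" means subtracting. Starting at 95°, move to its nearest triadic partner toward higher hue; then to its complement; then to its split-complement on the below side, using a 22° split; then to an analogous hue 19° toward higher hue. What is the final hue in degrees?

95 + 120 = 215°   (triadic ↑)
215 + 180 = 395 → 395 − 360 = 35°   (complement)
35 + 158 = 193°   (split-comp 22° ↓)
193 + 19 = 212°   (analog 19° ↑)

212°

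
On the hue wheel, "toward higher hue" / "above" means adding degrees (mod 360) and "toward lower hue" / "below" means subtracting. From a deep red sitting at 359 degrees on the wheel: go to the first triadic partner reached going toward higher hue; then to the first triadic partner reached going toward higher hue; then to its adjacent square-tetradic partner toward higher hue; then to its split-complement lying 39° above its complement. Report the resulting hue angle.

359 + 120 = 479 → 479 − 360 = 119°   (triadic ↑)
119 + 120 = 239°   (triadic ↑)
239 + 90 = 329°   (square ↑)
329 + 219 = 548 → 548 − 360 = 188°   (split-comp 39° ↑)

188°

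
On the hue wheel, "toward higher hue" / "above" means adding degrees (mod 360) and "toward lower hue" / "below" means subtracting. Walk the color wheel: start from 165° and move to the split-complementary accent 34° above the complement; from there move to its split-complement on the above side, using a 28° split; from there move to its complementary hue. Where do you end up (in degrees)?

split-comp 34° ↑ +214°: 165 + 214 = 379 → 379 − 360 = 19°
split-comp 28° ↑ +208°: 19 + 208 = 227°
complement +180°: 227 + 180 = 407 → 407 − 360 = 47°

47°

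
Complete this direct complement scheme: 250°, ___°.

70°

The complement sits 180° across the wheel.
The full set through 250° is {70°, 250°}.
Given {250°}, the missing hue is 70°.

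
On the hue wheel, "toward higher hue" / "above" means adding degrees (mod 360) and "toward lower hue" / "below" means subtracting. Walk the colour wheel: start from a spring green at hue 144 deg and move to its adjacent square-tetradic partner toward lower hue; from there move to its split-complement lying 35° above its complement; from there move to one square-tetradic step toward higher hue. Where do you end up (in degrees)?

359°

144 − 90 = 54°   (square ↓)
54 + 215 = 269°   (split-comp 35° ↑)
269 + 90 = 359°   (square ↑)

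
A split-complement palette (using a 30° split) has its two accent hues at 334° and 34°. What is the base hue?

The accents sit 30° either side of the complement, so the complement is their short-arc midpoint on the wheel.
Short-arc midpoint of 334° and 34°: 4°.
Base is 180° from the complement: 4 − 180 = -176 → -176 + 360 = 184°

184°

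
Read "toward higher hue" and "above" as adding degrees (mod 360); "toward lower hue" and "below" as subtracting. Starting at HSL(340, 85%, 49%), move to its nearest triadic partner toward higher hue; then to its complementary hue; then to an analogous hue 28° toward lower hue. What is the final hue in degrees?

triadic ↑ +120°: 340 + 120 = 460 → 460 − 360 = 100°
complement +180°: 100 + 180 = 280°
analog 28° ↓ −28°: 280 − 28 = 252°

252°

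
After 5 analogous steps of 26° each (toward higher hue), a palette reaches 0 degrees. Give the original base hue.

230°

5 steps of 26° (toward higher hue) give a net shift of +130°.
Start = end − shift: 0 − 130 = -130 → -130 + 360 = 230°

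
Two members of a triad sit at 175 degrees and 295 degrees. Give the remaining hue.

A triad spaces three hues 120° apart.
The full set is {55°, 175°, 295°}.

55°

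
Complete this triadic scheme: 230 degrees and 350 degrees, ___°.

110°

A triad places three hues 120° apart.
The full set through 230° is {110°, 230°, 350°}.
Given {230°, 350°}, the missing hue is 110°.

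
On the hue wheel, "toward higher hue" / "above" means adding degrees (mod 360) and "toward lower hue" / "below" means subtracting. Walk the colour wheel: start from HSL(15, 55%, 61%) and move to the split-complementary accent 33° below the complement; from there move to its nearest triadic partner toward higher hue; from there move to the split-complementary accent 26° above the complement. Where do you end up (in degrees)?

128°

split-comp 33° ↓ +147°: 15 + 147 = 162°
triadic ↑ +120°: 162 + 120 = 282°
split-comp 26° ↑ +206°: 282 + 206 = 488 → 488 − 360 = 128°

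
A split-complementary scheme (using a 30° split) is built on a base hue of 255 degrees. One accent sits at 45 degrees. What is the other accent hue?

Split-complementary hues sit 30° either side of the complement.
Complement of the base 255°: 255 + 180 = 435 → 435 − 360 = 75°
The given accent 45° is 30° one side of 75°; the other accent sits 30° the other side: 75 + 30 = 105°

105°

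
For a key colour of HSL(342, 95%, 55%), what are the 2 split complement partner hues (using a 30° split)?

Split-complementary hues sit 30° either side of the complement.
Complement of 342 degrees: 342 + 180 = 522 → 522 − 360 = 162°
162 − 30 = 132°
162 + 30 = 192°

132° and 192°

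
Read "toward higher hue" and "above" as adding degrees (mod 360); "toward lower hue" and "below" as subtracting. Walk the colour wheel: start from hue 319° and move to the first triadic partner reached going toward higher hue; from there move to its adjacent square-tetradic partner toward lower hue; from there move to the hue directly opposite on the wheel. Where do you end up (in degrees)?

triadic ↑ +120°: 319 + 120 = 439 → 439 − 360 = 79°
square ↓ −90°: 79 − 90 = -11 → -11 + 360 = 349°
complement +180°: 349 + 180 = 529 → 529 − 360 = 169°

169°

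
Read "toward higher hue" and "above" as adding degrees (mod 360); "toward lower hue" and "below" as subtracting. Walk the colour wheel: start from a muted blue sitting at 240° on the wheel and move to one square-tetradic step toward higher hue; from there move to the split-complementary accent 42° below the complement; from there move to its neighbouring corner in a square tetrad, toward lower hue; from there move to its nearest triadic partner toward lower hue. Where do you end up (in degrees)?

258°

240 + 90 = 330°   (square ↑)
330 + 138 = 468 → 468 − 360 = 108°   (split-comp 42° ↓)
108 − 90 = 18°   (square ↓)
18 − 120 = -102 → -102 + 360 = 258°   (triadic ↓)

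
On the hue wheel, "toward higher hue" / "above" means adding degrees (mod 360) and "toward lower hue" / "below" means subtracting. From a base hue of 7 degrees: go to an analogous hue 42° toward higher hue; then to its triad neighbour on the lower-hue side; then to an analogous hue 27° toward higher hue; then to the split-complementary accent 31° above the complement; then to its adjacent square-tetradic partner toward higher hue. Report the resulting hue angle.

analog 42° ↑ +42°: 7 + 42 = 49°
triadic ↓ −120°: 49 − 120 = -71 → -71 + 360 = 289°
analog 27° ↑ +27°: 289 + 27 = 316°
split-comp 31° ↑ +211°: 316 + 211 = 527 → 527 − 360 = 167°
square ↑ +90°: 167 + 90 = 257°

257°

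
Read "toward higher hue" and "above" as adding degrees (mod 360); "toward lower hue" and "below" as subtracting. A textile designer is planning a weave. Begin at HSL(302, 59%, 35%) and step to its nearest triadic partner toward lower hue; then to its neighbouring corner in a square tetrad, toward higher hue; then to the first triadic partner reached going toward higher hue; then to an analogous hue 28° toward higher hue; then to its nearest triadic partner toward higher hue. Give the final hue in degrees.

302 − 120 = 182°   (triadic ↓)
182 + 90 = 272°   (square ↑)
272 + 120 = 392 → 392 − 360 = 32°   (triadic ↑)
32 + 28 = 60°   (analog 28° ↑)
60 + 120 = 180°   (triadic ↑)

180°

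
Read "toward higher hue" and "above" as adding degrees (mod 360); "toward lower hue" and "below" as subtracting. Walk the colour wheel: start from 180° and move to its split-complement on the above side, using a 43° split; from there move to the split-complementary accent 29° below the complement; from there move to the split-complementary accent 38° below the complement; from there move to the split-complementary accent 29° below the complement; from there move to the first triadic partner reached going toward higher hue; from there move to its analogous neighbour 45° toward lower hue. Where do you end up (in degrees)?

202°

split-comp 43° ↑ +223°: 180 + 223 = 403 → 403 − 360 = 43°
split-comp 29° ↓ +151°: 43 + 151 = 194°
split-comp 38° ↓ +142°: 194 + 142 = 336°
split-comp 29° ↓ +151°: 336 + 151 = 487 → 487 − 360 = 127°
triadic ↑ +120°: 127 + 120 = 247°
analog 45° ↓ −45°: 247 − 45 = 202°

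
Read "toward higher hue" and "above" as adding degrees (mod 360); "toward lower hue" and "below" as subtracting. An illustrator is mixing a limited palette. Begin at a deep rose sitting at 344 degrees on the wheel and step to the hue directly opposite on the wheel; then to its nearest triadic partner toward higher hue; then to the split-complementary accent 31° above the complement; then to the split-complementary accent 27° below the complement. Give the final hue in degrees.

+180° (complement): 344 + 180 = 524 → 524 − 360 = 164°
+120° (triadic ↑): 164 + 120 = 284°
+211° (split-comp 31° ↑): 284 + 211 = 495 → 495 − 360 = 135°
+153° (split-comp 27° ↓): 135 + 153 = 288°

288°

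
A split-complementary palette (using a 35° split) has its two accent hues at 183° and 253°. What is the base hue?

The accents sit 35° either side of the complement, so the complement is their short-arc midpoint on the wheel.
Short-arc midpoint of 183° and 253°: 218°.
Base is 180° from the complement: 218 − 180 = 38°

38°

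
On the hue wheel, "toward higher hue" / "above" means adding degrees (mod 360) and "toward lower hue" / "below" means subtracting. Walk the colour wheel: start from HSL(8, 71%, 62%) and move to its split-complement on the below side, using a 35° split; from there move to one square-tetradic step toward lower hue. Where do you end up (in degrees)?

+145° (split-comp 35° ↓): 8 + 145 = 153°
−90° (square ↓): 153 − 90 = 63°

63°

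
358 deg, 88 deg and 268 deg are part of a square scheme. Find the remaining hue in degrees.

178°

A square tetradic scheme places four hues every 90°.
The full set through 88° is {88°, 178°, 268°, 358°}.
Given {88°, 268°, 358°}, the missing hue is 178°.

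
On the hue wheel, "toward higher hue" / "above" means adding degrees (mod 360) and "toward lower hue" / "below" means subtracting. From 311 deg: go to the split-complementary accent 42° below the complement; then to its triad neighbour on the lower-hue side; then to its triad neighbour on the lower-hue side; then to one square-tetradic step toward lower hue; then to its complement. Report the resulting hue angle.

split-comp 42° ↓ +138°: 311 + 138 = 449 → 449 − 360 = 89°
triadic ↓ −120°: 89 − 120 = -31 → -31 + 360 = 329°
triadic ↓ −120°: 329 − 120 = 209°
square ↓ −90°: 209 − 90 = 119°
complement +180°: 119 + 180 = 299°

299°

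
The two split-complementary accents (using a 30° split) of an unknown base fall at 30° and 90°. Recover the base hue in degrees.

240°

The accents sit 30° either side of the complement, so the complement is their short-arc midpoint on the wheel.
Short-arc midpoint of 30° and 90°: 60°.
Base is 180° from the complement: 60 − 180 = -120 → -120 + 360 = 240°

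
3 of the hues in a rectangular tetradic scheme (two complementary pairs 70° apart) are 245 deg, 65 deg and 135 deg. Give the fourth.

A rectangular tetradic uses two complementary pairs 70° apart: offsets 0°, 70°, 180°, 250°.
Among {65°, 135°, 245°}, 65° and 245° are a 180° pair.
The remaining hue 135° needs its own complement: 135 + 180 = 315°

315°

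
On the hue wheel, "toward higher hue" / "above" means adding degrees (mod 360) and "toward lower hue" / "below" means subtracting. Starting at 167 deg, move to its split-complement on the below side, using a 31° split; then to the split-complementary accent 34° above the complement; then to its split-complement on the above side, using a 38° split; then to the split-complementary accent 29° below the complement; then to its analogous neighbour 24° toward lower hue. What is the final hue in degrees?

+149° (split-comp 31° ↓): 167 + 149 = 316°
+214° (split-comp 34° ↑): 316 + 214 = 530 → 530 − 360 = 170°
+218° (split-comp 38° ↑): 170 + 218 = 388 → 388 − 360 = 28°
+151° (split-comp 29° ↓): 28 + 151 = 179°
−24° (analog 24° ↓): 179 − 24 = 155°

155°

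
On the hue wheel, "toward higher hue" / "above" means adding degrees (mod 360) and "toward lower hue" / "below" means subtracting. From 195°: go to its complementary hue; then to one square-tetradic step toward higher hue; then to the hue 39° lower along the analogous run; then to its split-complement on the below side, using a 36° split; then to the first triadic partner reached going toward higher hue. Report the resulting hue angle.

195 + 180 = 375 → 375 − 360 = 15°   (complement)
15 + 90 = 105°   (square ↑)
105 − 39 = 66°   (analog 39° ↓)
66 + 144 = 210°   (split-comp 36° ↓)
210 + 120 = 330°   (triadic ↑)

330°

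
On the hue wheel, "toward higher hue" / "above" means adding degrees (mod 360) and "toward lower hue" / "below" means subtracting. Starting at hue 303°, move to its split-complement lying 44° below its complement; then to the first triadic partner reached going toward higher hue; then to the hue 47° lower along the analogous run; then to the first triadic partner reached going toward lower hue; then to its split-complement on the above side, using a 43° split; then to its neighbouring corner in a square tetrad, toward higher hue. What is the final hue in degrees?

split-comp 44° ↓ +136°: 303 + 136 = 439 → 439 − 360 = 79°
triadic ↑ +120°: 79 + 120 = 199°
analog 47° ↓ −47°: 199 − 47 = 152°
triadic ↓ −120°: 152 − 120 = 32°
split-comp 43° ↑ +223°: 32 + 223 = 255°
square ↑ +90°: 255 + 90 = 345°

345°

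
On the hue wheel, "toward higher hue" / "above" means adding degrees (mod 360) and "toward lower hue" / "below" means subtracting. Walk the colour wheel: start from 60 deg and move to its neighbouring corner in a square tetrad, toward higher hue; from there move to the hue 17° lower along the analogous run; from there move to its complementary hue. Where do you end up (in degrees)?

313°

+90° (square ↑): 60 + 90 = 150°
−17° (analog 17° ↓): 150 − 17 = 133°
+180° (complement): 133 + 180 = 313°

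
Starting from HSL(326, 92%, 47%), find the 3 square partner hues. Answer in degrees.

326 + 90 = 416 → 416 − 360 = 56°
326 + 180 = 506 → 506 − 360 = 146°
326 + 270 = 596 → 596 − 360 = 236°

56°, 146°, and 236°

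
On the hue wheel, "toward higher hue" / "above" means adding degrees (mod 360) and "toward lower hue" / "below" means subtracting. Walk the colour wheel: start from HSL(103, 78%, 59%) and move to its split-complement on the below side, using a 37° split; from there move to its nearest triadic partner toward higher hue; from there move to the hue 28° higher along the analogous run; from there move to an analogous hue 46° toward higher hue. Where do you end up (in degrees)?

80°

+143° (split-comp 37° ↓): 103 + 143 = 246°
+120° (triadic ↑): 246 + 120 = 366 → 366 − 360 = 6°
+28° (analog 28° ↑): 6 + 28 = 34°
+46° (analog 46° ↑): 34 + 46 = 80°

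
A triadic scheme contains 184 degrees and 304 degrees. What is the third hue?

64°

A triad spaces three hues 120° apart.
The full set is {64°, 184°, 304°}.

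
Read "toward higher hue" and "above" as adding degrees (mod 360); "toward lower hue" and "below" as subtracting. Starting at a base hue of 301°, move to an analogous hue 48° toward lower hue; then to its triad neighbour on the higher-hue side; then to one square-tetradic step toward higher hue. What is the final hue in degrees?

103°

−48° (analog 48° ↓): 301 − 48 = 253°
+120° (triadic ↑): 253 + 120 = 373 → 373 − 360 = 13°
+90° (square ↑): 13 + 90 = 103°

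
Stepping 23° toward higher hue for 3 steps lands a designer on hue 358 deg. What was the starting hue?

289°

3 steps of 23° (toward higher hue) give a net shift of +69°.
Start = end − shift: 358 − 69 = 289°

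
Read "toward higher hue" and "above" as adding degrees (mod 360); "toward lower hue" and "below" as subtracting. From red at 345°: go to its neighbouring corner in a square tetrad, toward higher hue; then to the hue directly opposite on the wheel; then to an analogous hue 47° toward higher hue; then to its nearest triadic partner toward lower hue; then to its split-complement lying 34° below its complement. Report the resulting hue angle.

328°

square ↑ +90°: 345 + 90 = 435 → 435 − 360 = 75°
complement +180°: 75 + 180 = 255°
analog 47° ↑ +47°: 255 + 47 = 302°
triadic ↓ −120°: 302 − 120 = 182°
split-comp 34° ↓ +146°: 182 + 146 = 328°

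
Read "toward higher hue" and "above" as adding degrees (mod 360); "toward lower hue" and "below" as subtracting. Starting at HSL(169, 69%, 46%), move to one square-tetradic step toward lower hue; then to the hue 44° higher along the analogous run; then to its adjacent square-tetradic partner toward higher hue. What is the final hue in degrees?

−90° (square ↓): 169 − 90 = 79°
+44° (analog 44° ↑): 79 + 44 = 123°
+90° (square ↑): 123 + 90 = 213°

213°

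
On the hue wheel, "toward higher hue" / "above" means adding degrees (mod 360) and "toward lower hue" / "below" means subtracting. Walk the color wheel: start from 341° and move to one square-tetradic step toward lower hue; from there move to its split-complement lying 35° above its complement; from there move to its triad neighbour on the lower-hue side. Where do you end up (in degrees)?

346°

−90° (square ↓): 341 − 90 = 251°
+215° (split-comp 35° ↑): 251 + 215 = 466 → 466 − 360 = 106°
−120° (triadic ↓): 106 − 120 = -14 → -14 + 360 = 346°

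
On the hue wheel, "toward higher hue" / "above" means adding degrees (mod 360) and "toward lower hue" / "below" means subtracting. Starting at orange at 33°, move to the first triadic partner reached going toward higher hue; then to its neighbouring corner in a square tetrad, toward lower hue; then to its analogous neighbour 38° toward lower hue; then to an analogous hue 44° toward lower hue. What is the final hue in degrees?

+120° (triadic ↑): 33 + 120 = 153°
−90° (square ↓): 153 − 90 = 63°
−38° (analog 38° ↓): 63 − 38 = 25°
−44° (analog 44° ↓): 25 − 44 = -19 → -19 + 360 = 341°

341°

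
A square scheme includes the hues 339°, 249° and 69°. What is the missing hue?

A square tetradic scheme places four hues every 90°.
The full set through 69° is {69°, 159°, 249°, 339°}.
Given {69°, 249°, 339°}, the missing hue is 159°.

159°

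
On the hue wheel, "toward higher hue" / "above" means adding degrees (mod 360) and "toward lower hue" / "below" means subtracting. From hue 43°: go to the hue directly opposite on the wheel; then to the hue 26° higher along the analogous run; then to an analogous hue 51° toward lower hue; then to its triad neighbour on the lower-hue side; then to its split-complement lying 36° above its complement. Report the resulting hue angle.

294°

complement +180°: 43 + 180 = 223°
analog 26° ↑ +26°: 223 + 26 = 249°
analog 51° ↓ −51°: 249 − 51 = 198°
triadic ↓ −120°: 198 − 120 = 78°
split-comp 36° ↑ +216°: 78 + 216 = 294°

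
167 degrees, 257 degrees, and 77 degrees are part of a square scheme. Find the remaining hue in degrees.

347°

A square tetradic scheme places four hues every 90°.
The full set through 77° is {77°, 167°, 257°, 347°}.
Given {77°, 167°, 257°}, the missing hue is 347°.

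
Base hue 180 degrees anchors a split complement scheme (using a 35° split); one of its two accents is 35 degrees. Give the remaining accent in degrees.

Split-complementary hues sit 35° either side of the complement.
Complement of the base 180°: 180 + 180 = 360 → 360 − 360 = 0°
The given accent 35° is 35° one side of 0°; the other accent sits 35° the other side: 0 − 35 = -35 → -35 + 360 = 325°

325°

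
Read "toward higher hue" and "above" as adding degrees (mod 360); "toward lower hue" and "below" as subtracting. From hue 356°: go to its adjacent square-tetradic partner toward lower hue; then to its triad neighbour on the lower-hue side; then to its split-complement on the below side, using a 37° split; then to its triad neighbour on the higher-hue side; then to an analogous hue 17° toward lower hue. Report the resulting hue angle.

32°

square ↓ −90°: 356 − 90 = 266°
triadic ↓ −120°: 266 − 120 = 146°
split-comp 37° ↓ +143°: 146 + 143 = 289°
triadic ↑ +120°: 289 + 120 = 409 → 409 − 360 = 49°
analog 17° ↓ −17°: 49 − 17 = 32°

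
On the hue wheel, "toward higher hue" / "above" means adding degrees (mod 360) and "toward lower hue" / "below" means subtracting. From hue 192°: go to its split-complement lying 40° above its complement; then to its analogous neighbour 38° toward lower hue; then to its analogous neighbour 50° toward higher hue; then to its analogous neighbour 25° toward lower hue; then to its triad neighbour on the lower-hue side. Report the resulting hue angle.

+220° (split-comp 40° ↑): 192 + 220 = 412 → 412 − 360 = 52°
−38° (analog 38° ↓): 52 − 38 = 14°
+50° (analog 50° ↑): 14 + 50 = 64°
−25° (analog 25° ↓): 64 − 25 = 39°
−120° (triadic ↓): 39 − 120 = -81 → -81 + 360 = 279°

279°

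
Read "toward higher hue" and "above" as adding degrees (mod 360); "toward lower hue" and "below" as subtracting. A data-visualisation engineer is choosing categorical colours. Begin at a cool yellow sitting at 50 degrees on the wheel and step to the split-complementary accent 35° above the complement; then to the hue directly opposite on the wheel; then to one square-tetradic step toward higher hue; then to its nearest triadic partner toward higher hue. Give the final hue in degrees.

295°

+215° (split-comp 35° ↑): 50 + 215 = 265°
+180° (complement): 265 + 180 = 445 → 445 − 360 = 85°
+90° (square ↑): 85 + 90 = 175°
+120° (triadic ↑): 175 + 120 = 295°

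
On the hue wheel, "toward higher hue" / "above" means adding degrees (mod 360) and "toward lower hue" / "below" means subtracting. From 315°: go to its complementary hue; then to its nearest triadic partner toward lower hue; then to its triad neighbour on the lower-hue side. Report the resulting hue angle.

255°

315 + 180 = 495 → 495 − 360 = 135°   (complement)
135 − 120 = 15°   (triadic ↓)
15 − 120 = -105 → -105 + 360 = 255°   (triadic ↓)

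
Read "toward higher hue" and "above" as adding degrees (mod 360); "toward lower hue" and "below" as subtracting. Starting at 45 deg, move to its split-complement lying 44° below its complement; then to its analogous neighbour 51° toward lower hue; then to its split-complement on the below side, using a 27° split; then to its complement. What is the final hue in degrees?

103°

45 + 136 = 181°   (split-comp 44° ↓)
181 − 51 = 130°   (analog 51° ↓)
130 + 153 = 283°   (split-comp 27° ↓)
283 + 180 = 463 → 463 − 360 = 103°   (complement)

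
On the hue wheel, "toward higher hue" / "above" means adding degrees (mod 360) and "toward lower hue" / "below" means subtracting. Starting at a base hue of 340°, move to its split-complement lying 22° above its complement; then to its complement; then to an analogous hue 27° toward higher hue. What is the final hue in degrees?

29°

split-comp 22° ↑ +202°: 340 + 202 = 542 → 542 − 360 = 182°
complement +180°: 182 + 180 = 362 → 362 − 360 = 2°
analog 27° ↑ +27°: 2 + 27 = 29°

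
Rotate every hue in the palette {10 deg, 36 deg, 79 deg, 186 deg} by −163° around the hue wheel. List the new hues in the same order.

207°, 233°, 276°, 23°

10 − 163 = -153 → -153 + 360 = 207°
36 − 163 = -127 → -127 + 360 = 233°
79 − 163 = -84 → -84 + 360 = 276°
186 − 163 = 23°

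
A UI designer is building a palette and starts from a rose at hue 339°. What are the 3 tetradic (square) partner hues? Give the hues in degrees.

339 + 90 = 429 → 429 − 360 = 69°
339 + 180 = 519 → 519 − 360 = 159°
339 + 270 = 609 → 609 − 360 = 249°

69°, 159°, and 249°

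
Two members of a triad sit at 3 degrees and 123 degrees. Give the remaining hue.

243°

A triad spaces three hues 120° apart.
The full set is {3°, 123°, 243°}.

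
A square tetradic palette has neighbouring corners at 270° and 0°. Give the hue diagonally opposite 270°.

A square tetradic scheme places four hues 90° apart; opposite corners are 180° apart.
270 + 180 = 450 → 450 − 360 = 90°

90°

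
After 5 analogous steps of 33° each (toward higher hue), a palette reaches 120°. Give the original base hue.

315°

5 steps of 33° (toward higher hue) give a net shift of +165°.
Start = end − shift: 120 − 165 = -45 → -45 + 360 = 315°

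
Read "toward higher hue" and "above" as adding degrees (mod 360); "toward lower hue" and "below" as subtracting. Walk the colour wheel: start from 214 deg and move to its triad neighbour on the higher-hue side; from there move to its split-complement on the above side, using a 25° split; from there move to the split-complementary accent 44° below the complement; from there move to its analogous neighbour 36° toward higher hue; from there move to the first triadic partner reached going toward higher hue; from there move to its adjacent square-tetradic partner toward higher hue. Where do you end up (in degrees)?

201°

214 + 120 = 334°   (triadic ↑)
334 + 205 = 539 → 539 − 360 = 179°   (split-comp 25° ↑)
179 + 136 = 315°   (split-comp 44° ↓)
315 + 36 = 351°   (analog 36° ↑)
351 + 120 = 471 → 471 − 360 = 111°   (triadic ↑)
111 + 90 = 201°   (square ↑)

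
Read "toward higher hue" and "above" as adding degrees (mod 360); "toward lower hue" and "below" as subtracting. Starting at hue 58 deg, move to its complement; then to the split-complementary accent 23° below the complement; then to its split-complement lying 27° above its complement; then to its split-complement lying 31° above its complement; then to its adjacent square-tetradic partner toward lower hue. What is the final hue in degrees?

58 + 180 = 238°   (complement)
238 + 157 = 395 → 395 − 360 = 35°   (split-comp 23° ↓)
35 + 207 = 242°   (split-comp 27° ↑)
242 + 211 = 453 → 453 − 360 = 93°   (split-comp 31° ↑)
93 − 90 = 3°   (square ↓)

3°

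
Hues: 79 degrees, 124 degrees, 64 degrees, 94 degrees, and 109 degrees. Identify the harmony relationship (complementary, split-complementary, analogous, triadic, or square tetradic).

analogous

Sort the hues: 64°, 79°, 94°, 109°, 124°.
Successive gaps around the wheel: 15°, 15°, 15°, 15°, 300°.
A run of hues at equal small steps (15°) with one large closing gap is an analogous group.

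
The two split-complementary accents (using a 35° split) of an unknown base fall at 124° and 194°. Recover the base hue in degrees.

339°

The accents sit 35° either side of the complement, so the complement is their short-arc midpoint on the wheel.
Short-arc midpoint of 124° and 194°: 159°.
Base is 180° from the complement: 159 − 180 = -21 → -21 + 360 = 339°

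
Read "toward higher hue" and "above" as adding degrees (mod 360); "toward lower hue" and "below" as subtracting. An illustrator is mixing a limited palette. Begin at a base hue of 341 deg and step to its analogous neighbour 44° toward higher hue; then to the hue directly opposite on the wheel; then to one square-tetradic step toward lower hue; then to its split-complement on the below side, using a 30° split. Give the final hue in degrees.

341 + 44 = 385 → 385 − 360 = 25°   (analog 44° ↑)
25 + 180 = 205°   (complement)
205 − 90 = 115°   (square ↓)
115 + 150 = 265°   (split-comp 30° ↓)

265°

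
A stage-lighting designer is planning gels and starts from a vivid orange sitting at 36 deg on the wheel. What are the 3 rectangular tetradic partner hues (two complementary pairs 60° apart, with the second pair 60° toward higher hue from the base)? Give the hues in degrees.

96°, 216° and 276°

A rectangular tetradic uses two complementary pairs 60° apart: offsets 0°, 60°, 180°, 240°.
36 + 60 = 96°
36 + 180 = 216°
36 + 240 = 276°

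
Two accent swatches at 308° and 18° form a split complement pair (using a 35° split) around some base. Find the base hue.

163°

The accents sit 35° either side of the complement, so the complement is their short-arc midpoint on the wheel.
Short-arc midpoint of 308° and 18°: 343°.
Base is 180° from the complement: 343 − 180 = 163°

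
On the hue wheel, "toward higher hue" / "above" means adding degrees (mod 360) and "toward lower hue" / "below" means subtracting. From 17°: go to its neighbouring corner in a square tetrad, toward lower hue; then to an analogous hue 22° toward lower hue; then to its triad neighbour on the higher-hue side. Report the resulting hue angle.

25°

−90° (square ↓): 17 − 90 = -73 → -73 + 360 = 287°
−22° (analog 22° ↓): 287 − 22 = 265°
+120° (triadic ↑): 265 + 120 = 385 → 385 − 360 = 25°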